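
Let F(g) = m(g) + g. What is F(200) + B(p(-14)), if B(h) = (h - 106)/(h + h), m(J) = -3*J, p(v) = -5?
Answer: -3889/10 ≈ -388.90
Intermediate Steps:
B(h) = (-106 + h)/(2*h) (B(h) = (-106 + h)/((2*h)) = (-106 + h)*(1/(2*h)) = (-106 + h)/(2*h))
F(g) = -2*g (F(g) = -3*g + g = -2*g)
F(200) + B(p(-14)) = -2*200 + (½)*(-106 - 5)/(-5) = -400 + (½)*(-⅕)*(-111) = -400 + 111/10 = -3889/10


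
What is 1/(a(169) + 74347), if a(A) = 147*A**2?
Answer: 1/4272814 ≈ 2.3404e-7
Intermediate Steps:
1/(a(169) + 74347) = 1/(147*169**2 + 74347) = 1/(147*28561 + 74347) = 1/(4198467 + 74347) = 1/4272814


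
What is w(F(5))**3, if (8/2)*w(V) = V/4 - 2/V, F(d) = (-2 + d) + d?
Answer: 343/4096 ≈ 0.083740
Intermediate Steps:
F(d) = -2 + 2*d
w(V) = -1/(2*V) + V/16 (w(V) = (V/4 - 2/V)/4 = (-2/V + V/4)/4 = -1/(2*V) + V/16)
w(F(5))**3 = ((-8 + (-2 + 2*5)**2)/(16*(-2 + 2*5)))**3 = ((-8 + (-2 + 10)**2)/(16*(-2 + 10)))**3 = ((1/16)*(-8 + 8**2)/8)**3 = ((1/16)*(1/8)*(-8 + 64))**3 = ((1/16)*(1/8)*56)**3 = (7/16)**3 = 343/4096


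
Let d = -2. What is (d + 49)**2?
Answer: 2209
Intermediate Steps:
(d + 49)**2 = (-2 + 49)**2 = 47**2 = 2209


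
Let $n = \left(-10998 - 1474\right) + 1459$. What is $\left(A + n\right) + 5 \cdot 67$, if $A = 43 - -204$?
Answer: $-10431$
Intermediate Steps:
$n = -11013$ ($n = -12472 + 1459 = -11013$)
$A = 247$ ($A = 43 + 204 = 247$)
$\left(A + n\right) + 5 \cdot 67 = \left(247 - 11013\right) + 5 \cdot 67 = -10766 + 335 = -10431$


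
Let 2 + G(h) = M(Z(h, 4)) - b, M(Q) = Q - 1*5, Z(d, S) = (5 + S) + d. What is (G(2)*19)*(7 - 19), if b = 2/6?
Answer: -836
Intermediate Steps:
Z(d, S) = 5 + S + d
b = 1/3 (b = 2*(1/6) = 1/3 ≈ 0.33333)
M(Q) = -5 + Q (M(Q) = Q - 5 = -5 + Q)
G(h) = 5/3 + h (G(h) = -2 + ((-5 + (5 + 4 + h)) - 1*1/3) = -2 + ((-5 + (9 + h)) - 1/3) = -2 + ((4 + h) - 1/3) = -2 + (11/3 + h) = 5/3 + h)
(G(2)*19)*(7 - 19) = ((5/3 + 2)*19)*(7 - 19) = ((11/3)*19)*(-12) = (209/3)*(-12) = -836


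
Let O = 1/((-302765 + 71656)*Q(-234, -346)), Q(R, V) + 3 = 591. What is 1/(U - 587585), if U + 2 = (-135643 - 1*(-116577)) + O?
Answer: -135892092/82439345288077 ≈ -1.6484e-6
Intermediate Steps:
Q(R, V) = 588 (Q(R, V) = -3 + 591 = 588)
O = -1/135892092 (O = 1/((-302765 + 71656)*588) = (1/588)/(-231109) = -1/231109*1/588 = -1/135892092 ≈ -7.3588e-9)
U = -2591190410257/135892092 (U = -2 + ((-135643 - 1*(-116577)) - 1/135892092) = -2 + ((-135643 + 116577) - 1/135892092) = -2 + (-19066 - 1/135892092) = -2 - 2590918626073/135892092 = -2591190410257/135892092 ≈ -19068.)
1/(U - 587585) = 1/(-2591190410257/135892092 - 587585) = 1/(-82439345288077/135892092) = -135892092/82439345288077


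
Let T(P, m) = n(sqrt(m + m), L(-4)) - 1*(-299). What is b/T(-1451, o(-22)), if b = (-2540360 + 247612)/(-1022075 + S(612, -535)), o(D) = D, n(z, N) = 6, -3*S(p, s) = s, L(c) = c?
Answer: 3439122/467517725 ≈ 0.0073561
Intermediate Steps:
S(p, s) = -s/3
b = 3439122/1532845 (b = (-2540360 + 247612)/(-1022075 - 1/3*(-535)) = -2292748/(-1022075 + 535/3) = -2292748/(-3065690/3) = -2292748*(-3/3065690) = 3439122/1532845 ≈ 2.2436)
T(P, m) = 305 (T(P, m) = 6 - 1*(-299) = 6 + 299 = 305)
b/T(-1451, o(-22)) = (3439122/1532845)/305 = (3439122/1532845)*(1/305) = 3439122/467517725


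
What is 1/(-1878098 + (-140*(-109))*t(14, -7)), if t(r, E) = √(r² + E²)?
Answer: -939049/1735099767802 - 26705*√5/867549883901 ≈ -6.1004e-7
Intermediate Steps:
t(r, E) = √(E² + r²)
1/(-1878098 + (-140*(-109))*t(14, -7)) = 1/(-1878098 + (-140*(-109))*√((-7)² + 14²)) = 1/(-1878098 + 15260*√(49 + 196)) = 1/(-1878098 + 15260*√245) = 1/(-1878098 + 15260*(7*√5)) = 1/(-1878098 + 106820*√5)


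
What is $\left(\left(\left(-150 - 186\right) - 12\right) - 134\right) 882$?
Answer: $-425124$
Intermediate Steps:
$\left(\left(\left(-150 - 186\right) - 12\right) - 134\right) 882 = \left(\left(-336 - 12\right) - 134\right) 882 = \left(-348 - 134\right) 882 = \left(-482\right) 882 = -425124$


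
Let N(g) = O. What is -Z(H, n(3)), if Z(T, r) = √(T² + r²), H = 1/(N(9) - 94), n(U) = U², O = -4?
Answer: -145*√37/98 ≈ -9.0000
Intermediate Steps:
N(g) = -4
H = -1/98 (H = 1/(-4 - 94) = 1/(-98) = -1/98 ≈ -0.010204)
-Z(H, n(3)) = -√((-1/98)² + (3²)²) = -√(1/9604 + 9²) = -√(1/9604 + 81) = -√(777925/9604) = -145*√37/98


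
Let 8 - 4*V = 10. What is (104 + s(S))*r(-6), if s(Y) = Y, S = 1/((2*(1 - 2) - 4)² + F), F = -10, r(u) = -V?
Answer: 2705/52 ≈ 52.019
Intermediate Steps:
V = -½ (V = 2 - ¼*10 = 2 - 5/2 = -½ ≈ -0.50000)
r(u) = ½ (r(u) = -1*(-½) = ½)
S = 1/26 (S = 1/((2*(1 - 2) - 4)² - 10) = 1/((2*(-1) - 4)² - 10) = 1/((-2 - 4)² - 10) = 1/((-6)² - 10) = 1/(36 - 10) = 1/26 ≈ 0.038462)
(104 + s(S))*r(-6) = (104 + 1/26)*(½) = (2705/26)*(½) = 2705/52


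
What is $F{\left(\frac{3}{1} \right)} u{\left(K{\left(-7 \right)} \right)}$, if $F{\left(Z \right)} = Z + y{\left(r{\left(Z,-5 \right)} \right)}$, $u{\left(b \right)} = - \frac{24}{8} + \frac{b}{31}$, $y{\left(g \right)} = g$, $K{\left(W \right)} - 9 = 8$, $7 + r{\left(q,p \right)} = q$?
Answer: $\frac{76}{31} \approx 2.4516$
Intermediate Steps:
$r{\left(q,p \right)} = -7 + q$
$K{\left(W \right)} = 17$ ($K{\left(W \right)} = 9 + 8 = 17$)
$u{\left(b \right)} = -3 + \frac{b}{31}$ ($u{\left(b \right)} = \left(-24\right) \frac{1}{8} + b \frac{1}{31} = -3 + \frac{b}{31}$)
$F{\left(Z \right)} = -7 + 2 Z$ ($F{\left(Z \right)} = Z + \left(-7 + Z\right) = -7 + 2 Z$)
$F{\left(\frac{3}{1} \right)} u{\left(K{\left(-7 \right)} \right)} = \left(-7 + 2 \cdot \frac{3}{1}\right) \left(-3 + \frac{1}{31} \cdot 17\right) = \left(-7 + 2 \cdot 3 \cdot 1\right) \left(-3 + \frac{17}{31}\right) = \left(-7 + 2 \cdot 3\right) \left(- \frac{76}{31}\right) = \left(-7 + 6\right) \left(- \frac{76}{31}\right) = \left(-1\right) \left(- \frac{76}{31}\right) = \frac{76}{31}$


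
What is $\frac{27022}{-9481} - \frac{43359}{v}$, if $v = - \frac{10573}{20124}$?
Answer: $\frac{85282707470}{1033429} \approx 82524.0$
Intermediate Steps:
$v = - \frac{10573}{20124}$ ($v = \left(-10573\right) \frac{1}{20124} = - \frac{10573}{20124} \approx -0.52539$)
$\frac{27022}{-9481} - \frac{43359}{v} = \frac{27022}{-9481} - \frac{43359}{- \frac{10573}{20124}} = 27022 \left(- \frac{1}{9481}\right) - - \frac{8995428}{109} = - \frac{27022}{9481} + \frac{8995428}{109} = \frac{85282707470}{1033429}$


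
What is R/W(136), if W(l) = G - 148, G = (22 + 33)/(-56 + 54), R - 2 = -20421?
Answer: 40838/351 ≈ 116.35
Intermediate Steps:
R = -20419 (R = 2 - 20421 = -20419)
G = -55/2 (G = 55/(-2) = 55*(-½) = -55/2 ≈ -27.500)
W(l) = -351/2 (W(l) = -55/2 - 148 = -351/2)
R/W(136) = -20419/(-351/2) = -20419*(-2/351) = 40838/351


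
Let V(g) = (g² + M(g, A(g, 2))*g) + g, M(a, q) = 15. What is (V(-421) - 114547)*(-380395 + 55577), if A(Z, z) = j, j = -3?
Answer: -18176165644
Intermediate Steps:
A(Z, z) = -3
V(g) = g² + 16*g (V(g) = (g² + 15*g) + g = g² + 16*g)
(V(-421) - 114547)*(-380395 + 55577) = (-421*(16 - 421) - 114547)*(-380395 + 55577) = (-421*(-405) - 114547)*(-324818) = (170505 - 114547)*(-324818) = 55958*(-324818) = -18176165644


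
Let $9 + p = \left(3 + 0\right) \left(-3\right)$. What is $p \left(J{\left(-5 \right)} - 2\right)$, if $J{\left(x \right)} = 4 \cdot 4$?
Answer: $-252$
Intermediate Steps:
$p = -18$ ($p = -9 + \left(3 + 0\right) \left(-3\right) = -9 + 3 \left(-3\right) = -9 - 9 = -18$)
$J{\left(x \right)} = 16$
$p \left(J{\left(-5 \right)} - 2\right) = - 18 \left(16 - 2\right) = \left(-18\right) 14 = -252$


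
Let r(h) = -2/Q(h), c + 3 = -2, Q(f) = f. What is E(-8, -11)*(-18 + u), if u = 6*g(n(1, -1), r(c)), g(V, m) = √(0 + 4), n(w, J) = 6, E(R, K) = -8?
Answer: 48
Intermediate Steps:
c = -5 (c = -3 - 2 = -5)
r(h) = -2/h
g(V, m) = 2 (g(V, m) = √4 = 2)
u = 12 (u = 6*2 = 12)
E(-8, -11)*(-18 + u) = -8*(-18 + 12) = -8*(-6) = 48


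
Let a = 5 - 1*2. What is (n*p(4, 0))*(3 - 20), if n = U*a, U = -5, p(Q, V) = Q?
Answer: 1020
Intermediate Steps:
a = 3 (a = 5 - 2 = 3)
n = -15 (n = -5*3 = -15)
(n*p(4, 0))*(3 - 20) = (-15*4)*(3 - 20) = -60*(-17) = 1020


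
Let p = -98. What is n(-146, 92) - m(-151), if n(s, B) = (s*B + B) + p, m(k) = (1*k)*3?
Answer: -12985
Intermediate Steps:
m(k) = 3*k (m(k) = k*3 = 3*k)
n(s, B) = -98 + B + B*s (n(s, B) = (s*B + B) - 98 = (B*s + B) - 98 = (B + B*s) - 98 = -98 + B + B*s)
n(-146, 92) - m(-151) = (-98 + 92 + 92*(-146)) - 3*(-151) = (-98 + 92 - 13432) - 1*(-453) = -13438 + 453 = -12985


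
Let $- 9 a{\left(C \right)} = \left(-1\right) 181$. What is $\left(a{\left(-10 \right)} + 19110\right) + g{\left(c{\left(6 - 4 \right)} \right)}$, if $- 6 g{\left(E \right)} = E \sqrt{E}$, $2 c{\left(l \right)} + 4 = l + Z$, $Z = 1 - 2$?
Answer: $\frac{172171}{9} + \frac{i \sqrt{6}}{8} \approx 19130.0 + 0.30619 i$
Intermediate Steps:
$Z = -1$
$a{\left(C \right)} = \frac{181}{9}$ ($a{\left(C \right)} = - \frac{\left(-1\right) 181}{9} = \left(- \frac{1}{9}\right) \left(-181\right) = \frac{181}{9}$)
$c{\left(l \right)} = - \frac{5}{2} + \frac{l}{2}$ ($c{\left(l \right)} = -2 + \frac{l - 1}{2} = -2 + \frac{-1 + l}{2} = -2 + \left(- \frac{1}{2} + \frac{l}{2}\right) = - \frac{5}{2} + \frac{l}{2}$)
$g{\left(E \right)} = - \frac{E^{\frac{3}{2}}}{6}$ ($g{\left(E \right)} = - \frac{E \sqrt{E}}{6} = - \frac{E^{\frac{3}{2}}}{6}$)
$\left(a{\left(-10 \right)} + 19110\right) + g{\left(c{\left(6 - 4 \right)} \right)} = \left(\frac{181}{9} + 19110\right) - \frac{\left(- \frac{5}{2} + \frac{6 - 4}{2}\right)^{\frac{3}{2}}}{6} = \frac{172171}{9} - \frac{\left(- \frac{5}{2} + \frac{6 - 4}{2}\right)^{\frac{3}{2}}}{6} = \frac{172171}{9} - \frac{\left(- \frac{5}{2} + \frac{1}{2} \cdot 2\right)^{\frac{3}{2}}}{6} = \frac{172171}{9} - \frac{\left(- \frac{5}{2} + 1\right)^{\frac{3}{2}}}{6} = \frac{172171}{9} - \frac{\left(- \frac{3}{2}\right)^{\frac{3}{2}}}{6} = \frac{172171}{9} - \frac{\left(- \frac{3}{4}\right) i \sqrt{6}}{6} = \frac{172171}{9} + \frac{i \sqrt{6}}{8}$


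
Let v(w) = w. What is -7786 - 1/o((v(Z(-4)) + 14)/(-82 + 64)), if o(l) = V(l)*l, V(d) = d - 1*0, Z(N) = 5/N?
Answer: -2250730/289 ≈ -7788.0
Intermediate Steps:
V(d) = d (V(d) = d + 0 = d)
o(l) = l² (o(l) = l*l = l²)
-7786 - 1/o((v(Z(-4)) + 14)/(-82 + 64)) = -7786 - 1/(((5/(-4) + 14)/(-82 + 64))²) = -7786 - 1/(((5*(-¼) + 14)/(-18))²) = -7786 - 1/(((-5/4 + 14)*(-1/18))²) = -7786 - 1/(((51/4)*(-1/18))²) = -7786 - 1/((-17/24)²) = -7786 - 1/289/576 = -7786 - 1*576/289 = -7786 - 576/289 = -2250730/289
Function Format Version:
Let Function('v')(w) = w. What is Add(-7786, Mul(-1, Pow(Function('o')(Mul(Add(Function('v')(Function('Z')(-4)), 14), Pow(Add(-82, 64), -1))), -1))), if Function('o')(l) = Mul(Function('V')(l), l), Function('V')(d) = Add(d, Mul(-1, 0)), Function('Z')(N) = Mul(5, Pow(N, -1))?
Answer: Rational(-2250730, 289) ≈ -7788.0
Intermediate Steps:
Function('V')(d) = d (Function('V')(d) = Add(d, 0) = d)
Function('o')(l) = Pow(l, 2) (Function('o')(l) = Mul(l, l) = Pow(l, 2))
Add(-7786, Mul(-1, Pow(Function('o')(Mul(Add(Function('v')(Function('Z')(-4)), 14), Pow(Add(-82, 64), -1))), -1))) = Add(-7786, Mul(-1, Pow(Pow(Mul(Add(Mul(5, Pow(-4, -1)), 14), Pow(Add(-82, 64), -1)), 2), -1))) = Add(-7786, Mul(-1, Pow(Pow(Mul(Add(Mul(5, Rational(-1, 4)), 14), Pow(-18, -1)), 2), -1))) = Add(-7786, Mul(-1, Pow(Pow(Mul(Add(Rational(-5, 4), 14), Rational(-1, 18)), 2), -1))) = Add(-7786, Mul(-1, Pow(Pow(Mul(Rational(51, 4), Rational(-1, 18)), 2), -1))) = Add(-7786, Mul(-1, Pow(Pow(Rational(-17, 24), 2), -1))) = Add(-7786, Mul(-1, Pow(Rational(289, 576), -1))) = Add(-7786, Mul(-1, Rational(576, 289))) = Add(-7786, Rational(-576, 289)) = Rational(-2250730, 289)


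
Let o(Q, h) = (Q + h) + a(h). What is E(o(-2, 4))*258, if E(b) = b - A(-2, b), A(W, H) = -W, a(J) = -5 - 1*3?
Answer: -2064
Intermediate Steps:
a(J) = -8 (a(J) = -5 - 3 = -8)
o(Q, h) = -8 + Q + h (o(Q, h) = (Q + h) - 8 = -8 + Q + h)
E(b) = -2 + b (E(b) = b - (-1)*(-2) = b - 1*2 = b - 2 = -2 + b)
E(o(-2, 4))*258 = (-2 + (-8 - 2 + 4))*258 = (-2 - 6)*258 = -8*258 = -2064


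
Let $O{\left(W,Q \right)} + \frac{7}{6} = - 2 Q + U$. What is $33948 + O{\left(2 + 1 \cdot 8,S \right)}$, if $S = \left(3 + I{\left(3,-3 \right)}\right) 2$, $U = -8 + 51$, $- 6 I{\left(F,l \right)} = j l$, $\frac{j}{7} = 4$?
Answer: $\frac{203531}{6} \approx 33922.0$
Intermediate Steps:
$j = 28$ ($j = 7 \cdot 4 = 28$)
$I{\left(F,l \right)} = - \frac{14 l}{3}$ ($I{\left(F,l \right)} = - \frac{28 l}{6} = - \frac{14 l}{3}$)
$U = 43$
$S = 34$ ($S = \left(3 - -14\right) 2 = \left(3 + 14\right) 2 = 17 \cdot 2 = 34$)
$O{\left(W,Q \right)} = \frac{251}{6} - 2 Q$ ($O{\left(W,Q \right)} = - \frac{7}{6} - \left(-43 + 2 Q\right) = \frac{251}{6} - 2 Q$)
$33948 + O{\left(2 + 1 \cdot 8,S \right)} = 33948 + \left(\frac{251}{6} - 68\right) = 33948 - \frac{157}{6} = \frac{203531}{6}$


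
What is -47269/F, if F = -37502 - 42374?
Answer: 47269/79876 ≈ 0.59178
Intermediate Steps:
F = -79876
-47269/F = -47269/(-79876) = -47269*(-1/79876) = 47269/79876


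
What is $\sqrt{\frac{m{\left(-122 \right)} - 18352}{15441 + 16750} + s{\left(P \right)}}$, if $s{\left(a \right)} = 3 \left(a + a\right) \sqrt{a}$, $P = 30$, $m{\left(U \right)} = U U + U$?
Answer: $\frac{\sqrt{-115565690 + 186526886580 \sqrt{30}}}{32191} \approx 31.397$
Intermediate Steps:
$m{\left(U \right)} = U + U^{2}$ ($m{\left(U \right)} = U^{2} + U = U + U^{2}$)
$s{\left(a \right)} = 6 a^{\frac{3}{2}}$ ($s{\left(a \right)} = 3 \cdot 2 a \sqrt{a} = 6 a \sqrt{a} = 6 a^{\frac{3}{2}}$)
$\sqrt{\frac{m{\left(-122 \right)} - 18352}{15441 + 16750} + s{\left(P \right)}} = \sqrt{\frac{- 122 \left(1 - 122\right) - 18352}{15441 + 16750} + 6 \cdot 30^{\frac{3}{2}}} = \sqrt{\frac{\left(-122\right) \left(-121\right) - 18352}{32191} + 6 \cdot 30 \sqrt{30}} = \sqrt{\left(14762 - 18352\right) \frac{1}{32191} + 180 \sqrt{30}} = \sqrt{\left(-3590\right) \frac{1}{32191} + 180 \sqrt{30}} = \sqrt{- \frac{3590}{32191} + 180 \sqrt{30}}$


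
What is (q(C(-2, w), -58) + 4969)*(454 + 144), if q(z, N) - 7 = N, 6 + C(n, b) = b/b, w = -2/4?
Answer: 2940964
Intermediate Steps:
w = -½ (w = -2*¼ = -½ ≈ -0.50000)
C(n, b) = -5 (C(n, b) = -6 + b/b = -6 + 1 = -5)
q(z, N) = 7 + N
(q(C(-2, w), -58) + 4969)*(454 + 144) = ((7 - 58) + 4969)*(454 + 144) = (-51 + 4969)*598 = 4918*598 = 2940964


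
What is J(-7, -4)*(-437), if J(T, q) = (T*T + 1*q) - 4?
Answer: -17917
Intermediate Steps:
J(T, q) = -4 + q + T² (J(T, q) = (T² + q) - 4 = (q + T²) - 4 = -4 + q + T²)
J(-7, -4)*(-437) = (-4 - 4 + (-7)²)*(-437) = (-4 - 4 + 49)*(-437) = 41*(-437) = -17917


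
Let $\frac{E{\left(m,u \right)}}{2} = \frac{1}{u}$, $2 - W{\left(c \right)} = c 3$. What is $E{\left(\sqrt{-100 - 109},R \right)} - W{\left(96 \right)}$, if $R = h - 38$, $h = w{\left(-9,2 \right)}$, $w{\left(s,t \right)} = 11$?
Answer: $\frac{7720}{27} \approx 285.93$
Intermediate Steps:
$h = 11$
$R = -27$ ($R = 11 - 38 = -27$)
$W{\left(c \right)} = 2 - 3 c$ ($W{\left(c \right)} = 2 - c 3 = 2 - 3 c$)
$E{\left(m,u \right)} = \frac{2}{u}$
$E{\left(\sqrt{-100 - 109},R \right)} - W{\left(96 \right)} = \frac{2}{-27} - \left(2 - 288\right) = 2 \left(- \frac{1}{27}\right) - \left(2 - 288\right) = - \frac{2}{27} - -286 = - \frac{2}{27} + 286 = \frac{7720}{27}$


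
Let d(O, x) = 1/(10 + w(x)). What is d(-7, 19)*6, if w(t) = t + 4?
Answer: 2/11 ≈ 0.18182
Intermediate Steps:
w(t) = 4 + t
d(O, x) = 1/(14 + x) (d(O, x) = 1/(10 + (4 + x)) = 1/(14 + x))
d(-7, 19)*6 = 6/(14 + 19) = 6/33 = (1/33)*6 = 2/11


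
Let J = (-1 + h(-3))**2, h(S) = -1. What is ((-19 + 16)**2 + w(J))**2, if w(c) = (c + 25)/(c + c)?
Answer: 10201/64 ≈ 159.39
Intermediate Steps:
J = 4 (J = (-1 - 1)**2 = (-2)**2 = 4)
w(c) = (25 + c)/(2*c) (w(c) = (25 + c)/((2*c)) = (25 + c)*(1/(2*c)) = (25 + c)/(2*c))
((-19 + 16)**2 + w(J))**2 = ((-19 + 16)**2 + (1/2)*(25 + 4)/4)**2 = ((-3)**2 + (1/2)*(1/4)*29)**2 = (9 + 29/8)**2 = (101/8)**2 = 10201/64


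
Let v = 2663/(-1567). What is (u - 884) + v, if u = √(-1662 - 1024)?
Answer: -1387891/1567 + I*√2686 ≈ -885.7 + 51.827*I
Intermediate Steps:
u = I*√2686 (u = √(-2686) = I*√2686 ≈ 51.827*I)
v = -2663/1567 (v = 2663*(-1/1567) = -2663/1567 ≈ -1.6994)
(u - 884) + v = (I*√2686 - 884) - 2663/1567 = (-884 + I*√2686) - 2663/1567 = -1387891/1567 + I*√2686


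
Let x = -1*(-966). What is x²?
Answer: 933156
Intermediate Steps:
x = 966
x² = 966² = 933156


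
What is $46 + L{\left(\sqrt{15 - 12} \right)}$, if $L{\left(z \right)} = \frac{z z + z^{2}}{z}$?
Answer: $46 + 2 \sqrt{3} \approx 49.464$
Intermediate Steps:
$L{\left(z \right)} = 2 z$ ($L{\left(z \right)} = \frac{z^{2} + z^{2}}{z} = \frac{2 z^{2}}{z} = 2 z$)
$46 + L{\left(\sqrt{15 - 12} \right)} = 46 + 2 \sqrt{15 - 12} = 46 + 2 \sqrt{3}$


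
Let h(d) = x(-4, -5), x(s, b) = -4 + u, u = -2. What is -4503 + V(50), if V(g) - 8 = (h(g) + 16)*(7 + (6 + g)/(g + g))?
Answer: -22097/5 ≈ -4419.4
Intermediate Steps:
x(s, b) = -6 (x(s, b) = -4 - 2 = -6)
h(d) = -6
V(g) = 78 + 5*(6 + g)/g (V(g) = 8 + (-6 + 16)*(7 + (6 + g)/(g + g)) = 8 + 10*(7 + (6 + g)/((2*g))) = 8 + 10*(7 + (6 + g)*(1/(2*g))) = 8 + 10*(7 + (6 + g)/(2*g)) = 8 + (70 + 5*(6 + g)/g) = 78 + 5*(6 + g)/g)
-4503 + V(50) = -4503 + (83 + 30/50) = -4503 + (83 + 30*(1/50)) = -4503 + (83 + 3/5) = -4503 + 418/5 = -22097/5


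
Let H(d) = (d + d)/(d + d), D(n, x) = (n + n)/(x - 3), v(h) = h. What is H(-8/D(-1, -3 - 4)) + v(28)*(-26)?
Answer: -727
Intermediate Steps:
D(n, x) = 2*n/(-3 + x) (D(n, x) = (2*n)/(-3 + x) = 2*n/(-3 + x))
H(d) = 1 (H(d) = (2*d)/((2*d)) = (2*d)*(1/(2*d)) = 1)
H(-8/D(-1, -3 - 4)) + v(28)*(-26) = 1 + 28*(-26) = 1 - 728 = -727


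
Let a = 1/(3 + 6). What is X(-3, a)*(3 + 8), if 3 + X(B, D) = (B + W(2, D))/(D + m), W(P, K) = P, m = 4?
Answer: -1320/37 ≈ -35.676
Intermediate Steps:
a = 1/9 ≈ 0.11111
X(B, D) = -3 + (2 + B)/(4 + D) (X(B, D) = -3 + (B + 2)/(D + 4) = -3 + (2 + B)/(4 + D))
X(-3, a)*(3 + 8) = ((-10 - 3 - 3*1/9)/(4 + 1/9))*(3 + 8) = ((-10 - 3 - 1/3)/(37/9))*11 = ((9/37)*(-40/3))*11 = -120/37*11 = -1320/37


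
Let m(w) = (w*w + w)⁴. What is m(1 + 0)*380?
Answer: 6080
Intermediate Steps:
m(w) = (w + w²)⁴ (m(w) = (w² + w)⁴ = (w + w²)⁴)
m(1 + 0)*380 = ((1 + 0)⁴*(1 + (1 + 0))⁴)*380 = (1⁴*(1 + 1)⁴)*380 = (1*2⁴)*380 = (1*16)*380 = 16*380 = 6080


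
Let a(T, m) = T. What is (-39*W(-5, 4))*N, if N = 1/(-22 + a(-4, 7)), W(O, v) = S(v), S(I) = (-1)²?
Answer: 3/2 ≈ 1.5000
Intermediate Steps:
S(I) = 1
W(O, v) = 1
N = -1/26 (N = 1/(-22 - 4) = 1/(-26) = -1/26 ≈ -0.038462)
(-39*W(-5, 4))*N = -39*1*(-1/26) = -39*(-1/26) = 3/2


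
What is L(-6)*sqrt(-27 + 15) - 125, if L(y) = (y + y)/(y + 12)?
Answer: -125 - 4*I*sqrt(3) ≈ -125.0 - 6.9282*I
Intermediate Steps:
L(y) = 2*y/(12 + y) (L(y) = (2*y)/(12 + y) = 2*y/(12 + y))
L(-6)*sqrt(-27 + 15) - 125 = (2*(-6)/(12 - 6))*sqrt(-27 + 15) - 125 = (2*(-6)/6)*sqrt(-12) - 125 = (2*(-6)*(1/6))*(2*I*sqrt(3)) - 125 = -4*I*sqrt(3) - 125 = -125 - 4*I*sqrt(3)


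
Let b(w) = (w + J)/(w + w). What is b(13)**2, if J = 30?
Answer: 1849/676 ≈ 2.7352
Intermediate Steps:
b(w) = (30 + w)/(2*w) (b(w) = (w + 30)/(w + w) = (30 + w)/((2*w)) = (30 + w)*(1/(2*w)) = (30 + w)/(2*w))
b(13)**2 = ((1/2)*(30 + 13)/13)**2 = ((1/2)*(1/13)*43)**2 = (43/26)**2 = 1849/676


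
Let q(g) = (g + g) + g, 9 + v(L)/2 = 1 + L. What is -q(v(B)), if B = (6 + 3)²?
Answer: -438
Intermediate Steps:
B = 81 (B = 9² = 81)
v(L) = -16 + 2*L (v(L) = -18 + 2*(1 + L) = -18 + (2 + 2*L) = -16 + 2*L)
q(g) = 3*g (q(g) = 2*g + g = 3*g)
-q(v(B)) = -3*(-16 + 2*81) = -3*(-16 + 162) = -3*146 = -1*438 = -438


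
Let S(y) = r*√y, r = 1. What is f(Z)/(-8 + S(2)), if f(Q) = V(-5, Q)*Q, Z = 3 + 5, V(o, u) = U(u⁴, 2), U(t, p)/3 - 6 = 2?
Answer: -768/31 - 96*√2/31 ≈ -29.154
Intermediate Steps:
U(t, p) = 24 (U(t, p) = 18 + 3*2 = 18 + 6 = 24)
S(y) = √y (S(y) = 1*√y = √y)
V(o, u) = 24
Z = 8
f(Q) = 24*Q
f(Z)/(-8 + S(2)) = (24*8)/(-8 + √2) = 192/(-8 + √2)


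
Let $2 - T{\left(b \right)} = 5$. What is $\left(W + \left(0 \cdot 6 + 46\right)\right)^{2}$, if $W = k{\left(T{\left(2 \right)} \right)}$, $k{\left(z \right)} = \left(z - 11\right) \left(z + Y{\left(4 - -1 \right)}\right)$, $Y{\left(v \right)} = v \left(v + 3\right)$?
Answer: $222784$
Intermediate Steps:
$T{\left(b \right)} = -3$ ($T{\left(b \right)} = 2 - 5 = -3$)
$Y{\left(v \right)} = v \left(3 + v\right)$
$k{\left(z \right)} = \left(-11 + z\right) \left(40 + z\right)$ ($k{\left(z \right)} = \left(z - 11\right) \left(z + \left(4 - -1\right) \left(3 + \left(4 - -1\right)\right)\right) = \left(-11 + z\right) \left(z + \left(4 + 1\right) \left(3 + \left(4 + 1\right)\right)\right) = \left(-11 + z\right) \left(z + 5 \left(3 + 5\right)\right) = \left(-11 + z\right) \left(z + 5 \cdot 8\right) = \left(-11 + z\right) \left(z + 40\right) = \left(-11 + z\right) \left(40 + z\right)$)
$W = -518$ ($W = -440 + \left(-3\right)^{2} + 29 \left(-3\right) = -440 + 9 - 87 = -518$)
$\left(W + \left(0 \cdot 6 + 46\right)\right)^{2} = \left(-518 + \left(0 \cdot 6 + 46\right)\right)^{2} = \left(-518 + \left(0 + 46\right)\right)^{2} = \left(-518 + 46\right)^{2} = \left(-472\right)^{2} = 222784$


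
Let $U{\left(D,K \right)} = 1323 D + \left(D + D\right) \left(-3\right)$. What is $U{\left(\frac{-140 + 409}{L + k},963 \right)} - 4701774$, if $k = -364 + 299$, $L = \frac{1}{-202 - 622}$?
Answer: $- \frac{252123638166}{53561} \approx -4.7072 \cdot 10^{6}$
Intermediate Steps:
$L = - \frac{1}{824}$ ($L = \frac{1}{-824} = - \frac{1}{824} \approx -0.0012136$)
$k = -65$
$U{\left(D,K \right)} = 1317 D$ ($U{\left(D,K \right)} = 1323 D + 2 D \left(-3\right) = 1323 D - 6 D = 1317 D$)
$U{\left(\frac{-140 + 409}{L + k},963 \right)} - 4701774 = 1317 \frac{-140 + 409}{- \frac{1}{824} - 65} - 4701774 = 1317 \frac{269}{- \frac{53561}{824}} - 4701774 = 1317 \cdot 269 \left(- \frac{824}{53561}\right) - 4701774 = 1317 \left(- \frac{221656}{53561}\right) - 4701774 = - \frac{291920952}{53561} - 4701774 = - \frac{252123638166}{53561}$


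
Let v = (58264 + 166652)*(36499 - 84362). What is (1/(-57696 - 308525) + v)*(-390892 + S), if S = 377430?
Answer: 53072934087837809278/366221 ≈ 1.4492e+14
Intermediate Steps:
v = -10765154508 (v = 224916*(-47863) = -10765154508)
(1/(-57696 - 308525) + v)*(-390892 + S) = (1/(-57696 - 308525) - 10765154508)*(-390892 + 377430) = (1/(-366221) - 10765154508)*(-13462) = (-1/366221 - 10765154508)*(-13462) = -3942425649074269/366221*(-13462) = 53072934087837809278/366221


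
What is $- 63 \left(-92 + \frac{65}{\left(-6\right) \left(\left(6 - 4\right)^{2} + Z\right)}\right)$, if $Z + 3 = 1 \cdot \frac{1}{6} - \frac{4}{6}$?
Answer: $7161$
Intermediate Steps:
$Z = - \frac{7}{2}$ ($Z = -3 + \left(1 \cdot \frac{1}{6} - \frac{4}{6}\right) = -3 + \left(1 \cdot \frac{1}{6} - \frac{2}{3}\right) = -3 + \left(\frac{1}{6} - \frac{2}{3}\right) = -3 - \frac{1}{2} = - \frac{7}{2} \approx -3.5$)
$- 63 \left(-92 + \frac{65}{\left(-6\right) \left(\left(6 - 4\right)^{2} + Z\right)}\right) = - 63 \left(-92 + \frac{65}{\left(-6\right) \left(\left(6 - 4\right)^{2} - \frac{7}{2}\right)}\right) = - 63 \left(-92 + \frac{65}{\left(-6\right) \left(2^{2} - \frac{7}{2}\right)}\right) = - 63 \left(-92 + \frac{65}{\left(-6\right) \left(4 - \frac{7}{2}\right)}\right) = - 63 \left(-92 + \frac{65}{\left(-6\right) \frac{1}{2}}\right) = - 63 \left(-92 + \frac{65}{-3}\right) = - 63 \left(-92 + 65 \left(- \frac{1}{3}\right)\right) = - 63 \left(-92 - \frac{65}{3}\right) = \left(-63\right) \left(- \frac{341}{3}\right) = 7161$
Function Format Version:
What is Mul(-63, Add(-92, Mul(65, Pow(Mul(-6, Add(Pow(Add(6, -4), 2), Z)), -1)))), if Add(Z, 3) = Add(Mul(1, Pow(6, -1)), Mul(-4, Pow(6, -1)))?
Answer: 7161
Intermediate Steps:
Z = Rational(-7, 2) (Z = Add(-3, Add(Mul(1, Pow(6, -1)), Mul(-4, Pow(6, -1)))) = Add(-3, Add(Mul(1, Rational(1, 6)), Mul(-4, Rational(1, 6)))) = Add(-3, Add(Rational(1, 6), Rational(-2, 3))) = Add(-3, Rational(-1, 2)) = Rational(-7, 2) ≈ -3.5000)
Mul(-63, Add(-92, Mul(65, Pow(Mul(-6, Add(Pow(Add(6, -4), 2), Z)), -1)))) = Mul(-63, Add(-92, Mul(65, Pow(Mul(-6, Add(Pow(Add(6, -4), 2), Rational(-7, 2))), -1)))) = Mul(-63, Add(-92, Mul(65, Pow(Mul(-6, Add(Pow(2, 2), Rational(-7, 2))), -1)))) = Mul(-63, Add(-92, Mul(65, Pow(Mul(-6, Add(4, Rational(-7, 2))), -1)))) = Mul(-63, Add(-92, Mul(65, Pow(Mul(-6, Rational(1, 2)), -1)))) = Mul(-63, Add(-92, Mul(65, Pow(-3, -1)))) = Mul(-63, Add(-92, Mul(65, Rational(-1, 3)))) = Mul(-63, Add(-92, Rational(-65, 3))) = Mul(-63, Rational(-341, 3)) = 7161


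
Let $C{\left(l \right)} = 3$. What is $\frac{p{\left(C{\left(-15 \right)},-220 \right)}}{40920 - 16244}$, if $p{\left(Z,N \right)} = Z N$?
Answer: $- \frac{165}{6169} \approx -0.026747$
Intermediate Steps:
$p{\left(Z,N \right)} = N Z$
$\frac{p{\left(C{\left(-15 \right)},-220 \right)}}{40920 - 16244} = \frac{\left(-220\right) 3}{40920 - 16244} = - \frac{660}{24676} = \left(-660\right) \frac{1}{24676} = - \frac{165}{6169}$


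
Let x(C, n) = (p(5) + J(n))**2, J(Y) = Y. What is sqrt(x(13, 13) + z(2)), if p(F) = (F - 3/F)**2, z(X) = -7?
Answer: 9*sqrt(8026)/25 ≈ 32.252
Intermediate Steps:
x(C, n) = (484/25 + n)**2 (x(C, n) = ((-3 + 5**2)**2/5**2 + n)**2 = ((-3 + 25)**2/25 + n)**2 = ((1/25)*22**2 + n)**2 = ((1/25)*484 + n)**2 = (484/25 + n)**2)
sqrt(x(13, 13) + z(2)) = sqrt((484 + 25*13)**2/625 - 7) = sqrt((484 + 325)**2/625 - 7) = sqrt((1/625)*809**2 - 7) = sqrt((1/625)*654481 - 7) = sqrt(654481/625 - 7) = sqrt(650106/625) = 9*sqrt(8026)/25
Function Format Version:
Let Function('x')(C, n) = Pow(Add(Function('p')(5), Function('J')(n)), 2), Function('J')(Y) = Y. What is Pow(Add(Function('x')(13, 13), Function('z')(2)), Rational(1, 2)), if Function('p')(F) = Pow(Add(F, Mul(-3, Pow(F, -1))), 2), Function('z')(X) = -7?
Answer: Mul(Rational(9, 25), Pow(8026, Rational(1, 2))) ≈ 32.252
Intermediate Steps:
Function('x')(C, n) = Pow(Add(Rational(484, 25), n), 2) (Function('x')(C, n) = Pow(Add(Mul(Pow(5, -2), Pow(Add(-3, Pow(5, 2)), 2)), n), 2) = Pow(Add(Mul(Rational(1, 25), Pow(Add(-3, 25), 2)), n), 2) = Pow(Add(Mul(Rational(1, 25), Pow(22, 2)), n), 2) = Pow(Add(Mul(Rational(1, 25), 484), n), 2) = Pow(Add(Rational(484, 25), n), 2))
Pow(Add(Function('x')(13, 13), Function('z')(2)), Rational(1, 2)) = Pow(Add(Mul(Rational(1, 625), Pow(Add(484, Mul(25, 13)), 2)), -7), Rational(1, 2)) = Pow(Add(Mul(Rational(1, 625), Pow(Add(484, 325), 2)), -7), Rational(1, 2)) = Pow(Add(Mul(Rational(1, 625), Pow(809, 2)), -7), Rational(1, 2)) = Pow(Add(Mul(Rational(1, 625), 654481), -7), Rational(1, 2)) = Pow(Add(Rational(654481, 625), -7), Rational(1, 2)) = Pow(Rational(650106, 625), Rational(1, 2)) = Mul(Rational(9, 25), Pow(8026, Rational(1, 2)))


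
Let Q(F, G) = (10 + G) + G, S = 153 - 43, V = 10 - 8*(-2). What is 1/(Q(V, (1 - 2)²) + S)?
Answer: 1/122 ≈ 0.0081967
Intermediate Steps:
V = 26 (V = 10 - 1*(-16) = 10 + 16 = 26)
S = 110
Q(F, G) = 10 + 2*G
1/(Q(V, (1 - 2)²) + S) = 1/((10 + 2*(1 - 2)²) + 110) = 1/((10 + 2*(-1)²) + 110) = 1/((10 + 2*1) + 110) = 1/((10 + 2) + 110) = 1/(12 + 110) = 1/122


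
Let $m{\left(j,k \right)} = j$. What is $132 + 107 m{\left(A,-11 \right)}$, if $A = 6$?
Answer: $774$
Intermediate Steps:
$132 + 107 m{\left(A,-11 \right)} = 132 + 107 \cdot 6 = 132 + 642 = 774$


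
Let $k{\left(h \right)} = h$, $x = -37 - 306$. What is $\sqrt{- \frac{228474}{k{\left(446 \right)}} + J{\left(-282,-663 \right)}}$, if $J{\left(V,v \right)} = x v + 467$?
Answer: $\frac{\sqrt{11306570753}}{223} \approx 476.83$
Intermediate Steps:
$x = -343$
$J{\left(V,v \right)} = 467 - 343 v$ ($J{\left(V,v \right)} = - 343 v + 467 = 467 - 343 v$)
$\sqrt{- \frac{228474}{k{\left(446 \right)}} + J{\left(-282,-663 \right)}} = \sqrt{- \frac{228474}{446} + \left(467 - -227409\right)} = \sqrt{\left(-228474\right) \frac{1}{446} + \left(467 + 227409\right)} = \sqrt{- \frac{114237}{223} + 227876} = \sqrt{\frac{50702111}{223}} = \frac{\sqrt{11306570753}}{223}$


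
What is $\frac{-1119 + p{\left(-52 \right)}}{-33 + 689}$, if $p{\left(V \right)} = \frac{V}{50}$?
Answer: $- \frac{28001}{16400} \approx -1.7074$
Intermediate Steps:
$p{\left(V \right)} = \frac{V}{50}$ ($p{\left(V \right)} = V \frac{1}{50} = \frac{V}{50}$)
$\frac{-1119 + p{\left(-52 \right)}}{-33 + 689} = \frac{-1119 + \frac{1}{50} \left(-52\right)}{-33 + 689} = \frac{-1119 - \frac{26}{25}}{656} = \left(- \frac{28001}{25}\right) \frac{1}{656} = - \frac{28001}{16400}$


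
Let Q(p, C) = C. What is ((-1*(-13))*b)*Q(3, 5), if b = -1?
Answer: -65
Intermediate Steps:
((-1*(-13))*b)*Q(3, 5) = (-1*(-13)*(-1))*5 = (13*(-1))*5 = -13*5 = -65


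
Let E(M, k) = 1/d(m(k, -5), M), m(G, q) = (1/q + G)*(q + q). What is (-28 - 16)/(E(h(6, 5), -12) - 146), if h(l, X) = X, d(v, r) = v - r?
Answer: 5148/17081 ≈ 0.30139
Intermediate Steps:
m(G, q) = 2*q*(G + 1/q) (m(G, q) = (1/q + G)*(2*q) = (G + 1/q)*(2*q) = 2*q*(G + 1/q))
E(M, k) = 1/(2 - M - 10*k) (E(M, k) = 1/((2 + 2*k*(-5)) - M) = 1/((2 - 10*k) - M) = 1/(2 - M - 10*k))
(-28 - 16)/(E(h(6, 5), -12) - 146) = (-28 - 16)/(1/(2 - 1*5 - 10*(-12)) - 146) = -44/(1/(2 - 5 + 120) - 146) = -44/(1/117 - 146) = -44/(-17081/117) = -44*(-117/17081) = 5148/17081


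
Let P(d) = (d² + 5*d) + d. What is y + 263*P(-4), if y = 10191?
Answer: 8087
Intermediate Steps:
P(d) = d² + 6*d
y + 263*P(-4) = 10191 + 263*(-4*(6 - 4)) = 10191 + 263*(-4*2) = 10191 + 263*(-8) = 10191 - 2104 = 8087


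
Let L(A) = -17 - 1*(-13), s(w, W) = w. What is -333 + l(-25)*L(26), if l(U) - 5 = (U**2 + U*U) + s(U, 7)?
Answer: -5253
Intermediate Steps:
L(A) = -4 (L(A) = -17 + 13 = -4)
l(U) = 5 + U + 2*U**2 (l(U) = 5 + ((U**2 + U*U) + U) = 5 + ((U**2 + U**2) + U) = 5 + (2*U**2 + U) = 5 + (U + 2*U**2) = 5 + U + 2*U**2)
-333 + l(-25)*L(26) = -333 + (5 - 25 + 2*(-25)**2)*(-4) = -333 + (5 - 25 + 2*625)*(-4) = -333 + (5 - 25 + 1250)*(-4) = -333 + 1230*(-4) = -333 - 4920 = -5253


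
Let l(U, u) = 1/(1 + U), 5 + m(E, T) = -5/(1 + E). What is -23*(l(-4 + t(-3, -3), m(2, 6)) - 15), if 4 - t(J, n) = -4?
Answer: 1702/5 ≈ 340.40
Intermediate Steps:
t(J, n) = 8 (t(J, n) = 4 - 1*(-4) = 4 + 4 = 8)
m(E, T) = -5 - 5/(1 + E)
-23*(l(-4 + t(-3, -3), m(2, 6)) - 15) = -23*(1/(1 + (-4 + 8)) - 15) = -23*(1/(1 + 4) - 15) = -23*(1/5 - 15) = -23*(⅕ - 15) = -23*(-74/5) = 1702/5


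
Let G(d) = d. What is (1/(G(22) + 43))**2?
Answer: 1/4225 ≈ 0.00023669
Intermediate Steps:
(1/(G(22) + 43))**2 = (1/(22 + 43))**2 = (1/65)**2 = 1/4225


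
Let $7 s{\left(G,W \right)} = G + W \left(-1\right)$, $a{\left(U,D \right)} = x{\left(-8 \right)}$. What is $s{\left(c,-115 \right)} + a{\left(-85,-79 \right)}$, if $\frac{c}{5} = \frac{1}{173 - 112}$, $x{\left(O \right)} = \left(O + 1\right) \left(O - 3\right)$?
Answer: $\frac{39899}{427} \approx 93.44$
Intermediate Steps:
$x{\left(O \right)} = \left(1 + O\right) \left(-3 + O\right)$
$a{\left(U,D \right)} = 77$ ($a{\left(U,D \right)} = -3 + \left(-8\right)^{2} - -16 = -3 + 64 + 16 = 77$)
$c = \frac{5}{61}$ ($c = \frac{5}{173 - 112} = \frac{5}{61} \approx 0.081967$)
$s{\left(G,W \right)} = - \frac{W}{7} + \frac{G}{7}$ ($s{\left(G,W \right)} = \frac{G + W \left(-1\right)}{7} = \frac{G - W}{7} = - \frac{W}{7} + \frac{G}{7}$)
$s{\left(c,-115 \right)} + a{\left(-85,-79 \right)} = \left(\left(- \frac{1}{7}\right) \left(-115\right) + \frac{1}{7} \cdot \frac{5}{61}\right) + 77 = \left(\frac{115}{7} + \frac{5}{427}\right) + 77 = \frac{7020}{427} + 77 = \frac{39899}{427}$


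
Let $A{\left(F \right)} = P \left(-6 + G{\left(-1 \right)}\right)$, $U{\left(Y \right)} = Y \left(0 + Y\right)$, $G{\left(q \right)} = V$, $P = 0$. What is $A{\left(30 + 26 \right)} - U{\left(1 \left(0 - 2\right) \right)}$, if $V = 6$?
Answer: $-4$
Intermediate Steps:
$G{\left(q \right)} = 6$
$U{\left(Y \right)} = Y^{2}$ ($U{\left(Y \right)} = Y Y = Y^{2}$)
$A{\left(F \right)} = 0$ ($A{\left(F \right)} = 0 \left(-6 + 6\right) = 0 \cdot 0 = 0$)
$A{\left(30 + 26 \right)} - U{\left(1 \left(0 - 2\right) \right)} = 0 - \left(1 \left(0 - 2\right)\right)^{2} = 0 - \left(1 \left(-2\right)\right)^{2} = 0 - \left(-2\right)^{2} = 0 - 4 = -4$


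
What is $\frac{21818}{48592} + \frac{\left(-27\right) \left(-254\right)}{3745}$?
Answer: $\frac{207476173}{90988520} \approx 2.2802$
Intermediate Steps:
$\frac{21818}{48592} + \frac{\left(-27\right) \left(-254\right)}{3745} = 21818 \cdot \frac{1}{48592} + 6858 \cdot \frac{1}{3745} = \frac{10909}{24296} + \frac{6858}{3745} = \frac{207476173}{90988520}$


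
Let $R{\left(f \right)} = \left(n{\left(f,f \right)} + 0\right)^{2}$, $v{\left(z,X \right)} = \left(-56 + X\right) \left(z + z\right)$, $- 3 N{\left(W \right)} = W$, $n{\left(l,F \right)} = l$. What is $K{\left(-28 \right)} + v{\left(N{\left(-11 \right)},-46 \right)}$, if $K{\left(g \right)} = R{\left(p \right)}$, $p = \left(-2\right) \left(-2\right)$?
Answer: $-732$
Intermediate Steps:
$N{\left(W \right)} = - \frac{W}{3}$
$v{\left(z,X \right)} = 2 z \left(-56 + X\right)$ ($v{\left(z,X \right)} = \left(-56 + X\right) 2 z = 2 z \left(-56 + X\right)$)
$p = 4$
$R{\left(f \right)} = f^{2}$ ($R{\left(f \right)} = \left(f + 0\right)^{2} = f^{2}$)
$K{\left(g \right)} = 16$ ($K{\left(g \right)} = 4^{2} = 16$)
$K{\left(-28 \right)} + v{\left(N{\left(-11 \right)},-46 \right)} = 16 + 2 \left(\left(- \frac{1}{3}\right) \left(-11\right)\right) \left(-56 - 46\right) = 16 + 2 \cdot \frac{11}{3} \left(-102\right) = 16 - 748 = -732$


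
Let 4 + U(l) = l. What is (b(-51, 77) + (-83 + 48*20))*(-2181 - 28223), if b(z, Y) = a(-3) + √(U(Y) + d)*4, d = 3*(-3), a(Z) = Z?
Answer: -27546024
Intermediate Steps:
U(l) = -4 + l
d = -9
b(z, Y) = -3 + 4*√(-13 + Y) (b(z, Y) = -3 + √((-4 + Y) - 9)*4 = -3 + √(-13 + Y)*4 = -3 + 4*√(-13 + Y))
(b(-51, 77) + (-83 + 48*20))*(-2181 - 28223) = ((-3 + 4*√(-13 + 77)) + (-83 + 48*20))*(-2181 - 28223) = ((-3 + 4*√64) + (-83 + 960))*(-30404) = ((-3 + 4*8) + 877)*(-30404) = ((-3 + 32) + 877)*(-30404) = (29 + 877)*(-30404) = 906*(-30404) = -27546024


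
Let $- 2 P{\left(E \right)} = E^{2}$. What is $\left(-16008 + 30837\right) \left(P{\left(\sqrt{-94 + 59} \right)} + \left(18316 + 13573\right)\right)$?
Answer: $\frac{946282977}{2} \approx 4.7314 \cdot 10^{8}$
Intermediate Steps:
$P{\left(E \right)} = - \frac{E^{2}}{2}$
$\left(-16008 + 30837\right) \left(P{\left(\sqrt{-94 + 59} \right)} + \left(18316 + 13573\right)\right) = \left(-16008 + 30837\right) \left(- \frac{\left(\sqrt{-94 + 59}\right)^{2}}{2} + \left(18316 + 13573\right)\right) = 14829 \left(- \frac{\left(\sqrt{-35}\right)^{2}}{2} + 31889\right) = 14829 \left(- \frac{\left(i \sqrt{35}\right)^{2}}{2} + 31889\right) = 14829 \left(\left(- \frac{1}{2}\right) \left(-35\right) + 31889\right) = 14829 \left(\frac{35}{2} + 31889\right) = 14829 \cdot \frac{63813}{2} = \frac{946282977}{2}$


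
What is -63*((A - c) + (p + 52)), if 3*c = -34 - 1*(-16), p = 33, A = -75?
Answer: -1008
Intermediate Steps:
c = -6 (c = (-34 - 1*(-16))/3 = (-34 + 16)/3 = (1/3)*(-18) = -6)
-63*((A - c) + (p + 52)) = -63*((-75 - 1*(-6)) + (33 + 52)) = -63*((-75 + 6) + 85) = -63*(-69 + 85) = -63*16 = -1008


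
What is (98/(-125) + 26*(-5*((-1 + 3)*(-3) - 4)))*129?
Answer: 20949858/125 ≈ 1.6760e+5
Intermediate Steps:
(98/(-125) + 26*(-5*((-1 + 3)*(-3) - 4)))*129 = (98*(-1/125) + 26*(-5*(2*(-3) - 4)))*129 = (-98/125 + 26*(-5*(-6 - 4)))*129 = (-98/125 + 26*(-5*(-10)))*129 = (-98/125 + 26*50)*129 = (-98/125 + 1300)*129 = (162402/125)*129 = 20949858/125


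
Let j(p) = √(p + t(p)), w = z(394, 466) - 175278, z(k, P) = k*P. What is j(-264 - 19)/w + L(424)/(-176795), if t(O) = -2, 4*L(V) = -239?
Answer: 239/707180 + I*√285/8326 ≈ 0.00033796 + 0.0020276*I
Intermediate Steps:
z(k, P) = P*k
L(V) = -239/4 (L(V) = (¼)*(-239) = -239/4)
w = 8326 (w = 466*394 - 175278 = 183604 - 175278 = 8326)
j(p) = √(-2 + p) (j(p) = √(p - 2) = √(-2 + p))
j(-264 - 19)/w + L(424)/(-176795) = √(-2 + (-264 - 19))/8326 - 239/4/(-176795) = √(-2 - 283)*(1/8326) - 239/4*(-1/176795) = √(-285)*(1/8326) + 239/707180 = (I*√285)*(1/8326) + 239/707180 = I*√285/8326 + 239/707180 = 239/707180 + I*√285/8326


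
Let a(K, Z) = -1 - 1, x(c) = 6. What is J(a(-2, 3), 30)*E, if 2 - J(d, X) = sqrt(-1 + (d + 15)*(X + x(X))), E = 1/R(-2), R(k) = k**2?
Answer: 1/2 - sqrt(467)/4 ≈ -4.9025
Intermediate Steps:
E = 1/4 (E = 1/((-2)**2) = 1/4 ≈ 0.25000)
a(K, Z) = -2
J(d, X) = 2 - sqrt(-1 + (6 + X)*(15 + d)) (J(d, X) = 2 - sqrt(-1 + (d + 15)*(X + 6)) = 2 - sqrt(-1 + (15 + d)*(6 + X)) = 2 - sqrt(-1 + (6 + X)*(15 + d)))
J(a(-2, 3), 30)*E = (2 - sqrt(89 + 6*(-2) + 15*30 + 30*(-2)))*(1/4) = (2 - sqrt(89 - 12 + 450 - 60))*(1/4) = (2 - sqrt(467))*(1/4) = 1/2 - sqrt(467)/4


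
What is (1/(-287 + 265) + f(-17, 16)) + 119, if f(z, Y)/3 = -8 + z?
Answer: 967/22 ≈ 43.955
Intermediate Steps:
f(z, Y) = -24 + 3*z (f(z, Y) = 3*(-8 + z) = -24 + 3*z)
(1/(-287 + 265) + f(-17, 16)) + 119 = (1/(-287 + 265) + (-24 + 3*(-17))) + 119 = (1/(-22) + (-24 - 51)) + 119 = (-1/22 - 75) + 119 = -1651/22 + 119 = 967/22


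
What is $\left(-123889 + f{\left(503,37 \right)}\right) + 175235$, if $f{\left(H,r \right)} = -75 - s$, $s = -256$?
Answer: $51527$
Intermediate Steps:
$f{\left(H,r \right)} = 181$ ($f{\left(H,r \right)} = -75 - -256 = -75 + 256 = 181$)
$\left(-123889 + f{\left(503,37 \right)}\right) + 175235 = \left(-123889 + 181\right) + 175235 = -123708 + 175235 = 51527$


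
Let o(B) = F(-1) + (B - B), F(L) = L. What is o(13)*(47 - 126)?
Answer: 79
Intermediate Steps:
o(B) = -1 (o(B) = -1 + (B - B) = -1 + 0 = -1)
o(13)*(47 - 126) = -(47 - 126) = -1*(-79) = 79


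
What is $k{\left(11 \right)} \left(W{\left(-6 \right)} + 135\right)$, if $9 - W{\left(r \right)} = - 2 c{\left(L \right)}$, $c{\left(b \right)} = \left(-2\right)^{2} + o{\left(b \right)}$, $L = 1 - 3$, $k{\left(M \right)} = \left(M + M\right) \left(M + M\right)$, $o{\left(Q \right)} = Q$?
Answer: $71632$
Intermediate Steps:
$k{\left(M \right)} = 4 M^{2}$ ($k{\left(M \right)} = 2 M 2 M = 4 M^{2}$)
$L = -2$ ($L = 1 - 3 = -2$)
$c{\left(b \right)} = 4 + b$ ($c{\left(b \right)} = \left(-2\right)^{2} + b = 4 + b$)
$W{\left(r \right)} = 13$ ($W{\left(r \right)} = 9 - - 2 \left(4 - 2\right) = 9 - \left(-2\right) 2 = 9 - -4 = 9 + 4 = 13$)
$k{\left(11 \right)} \left(W{\left(-6 \right)} + 135\right) = 4 \cdot 11^{2} \left(13 + 135\right) = 4 \cdot 121 \cdot 148 = 484 \cdot 148 = 71632$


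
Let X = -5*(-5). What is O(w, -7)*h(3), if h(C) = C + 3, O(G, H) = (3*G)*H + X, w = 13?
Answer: -1488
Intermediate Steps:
X = 25
O(G, H) = 25 + 3*G*H (O(G, H) = (3*G)*H + 25 = 3*G*H + 25 = 25 + 3*G*H)
h(C) = 3 + C
O(w, -7)*h(3) = (25 + 3*13*(-7))*(3 + 3) = (25 - 273)*6 = -248*6 = -1488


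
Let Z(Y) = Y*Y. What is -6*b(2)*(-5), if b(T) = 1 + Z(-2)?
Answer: 150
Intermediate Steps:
Z(Y) = Y²
b(T) = 5 (b(T) = 1 + (-2)² = 1 + 4 = 5)
-6*b(2)*(-5) = -6*5*(-5) = -30*(-5) = 150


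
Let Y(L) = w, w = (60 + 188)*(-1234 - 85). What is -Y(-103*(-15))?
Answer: 327112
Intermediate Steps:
w = -327112 (w = 248*(-1319) = -327112)
Y(L) = -327112
-Y(-103*(-15)) = -1*(-327112) = 327112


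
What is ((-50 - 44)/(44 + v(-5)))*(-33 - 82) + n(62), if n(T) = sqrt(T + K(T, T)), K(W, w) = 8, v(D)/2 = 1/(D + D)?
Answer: 54050/219 + sqrt(70) ≈ 255.17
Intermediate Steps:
v(D) = 1/D (v(D) = 2/(D + D) = 2/((2*D)) = 2*(1/(2*D)) = 1/D)
n(T) = sqrt(8 + T) (n(T) = sqrt(T + 8) = sqrt(8 + T))
((-50 - 44)/(44 + v(-5)))*(-33 - 82) + n(62) = ((-50 - 44)/(44 + 1/(-5)))*(-33 - 82) + sqrt(8 + 62) = -94/(44 - 1/5)*(-115) + sqrt(70) = -94/219/5*(-115) + sqrt(70) = -94*5/219*(-115) + sqrt(70) = -470/219*(-115) + sqrt(70) = 54050/219 + sqrt(70)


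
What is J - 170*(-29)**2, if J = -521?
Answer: -143491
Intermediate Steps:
J - 170*(-29)**2 = -521 - 170*(-29)**2 = -521 - 170*841 = -521 - 142970 = -143491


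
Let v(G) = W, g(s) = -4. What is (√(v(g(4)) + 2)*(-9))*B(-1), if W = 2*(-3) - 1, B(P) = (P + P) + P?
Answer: 27*I*√5 ≈ 60.374*I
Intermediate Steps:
B(P) = 3*P (B(P) = 2*P + P = 3*P)
W = -7 (W = -6 - 1 = -7)
v(G) = -7
(√(v(g(4)) + 2)*(-9))*B(-1) = (√(-7 + 2)*(-9))*(3*(-1)) = (√(-5)*(-9))*(-3) = ((I*√5)*(-9))*(-3) = -9*I*√5*(-3) = 27*I*√5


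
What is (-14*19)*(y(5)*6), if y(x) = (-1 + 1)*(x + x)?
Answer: 0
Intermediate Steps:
y(x) = 0 (y(x) = 0*(2*x) = 0)
(-14*19)*(y(5)*6) = (-14*19)*(0*6) = -266*0 = 0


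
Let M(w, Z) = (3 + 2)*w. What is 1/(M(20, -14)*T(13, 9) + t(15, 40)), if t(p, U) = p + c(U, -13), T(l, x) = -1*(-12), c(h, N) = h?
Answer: 1/1255 ≈ 0.00079681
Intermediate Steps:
T(l, x) = 12
t(p, U) = U + p (t(p, U) = p + U = U + p)
M(w, Z) = 5*w
1/(M(20, -14)*T(13, 9) + t(15, 40)) = 1/((5*20)*12 + (40 + 15)) = 1/(100*12 + 55) = 1/(1200 + 55) = 1/1255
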